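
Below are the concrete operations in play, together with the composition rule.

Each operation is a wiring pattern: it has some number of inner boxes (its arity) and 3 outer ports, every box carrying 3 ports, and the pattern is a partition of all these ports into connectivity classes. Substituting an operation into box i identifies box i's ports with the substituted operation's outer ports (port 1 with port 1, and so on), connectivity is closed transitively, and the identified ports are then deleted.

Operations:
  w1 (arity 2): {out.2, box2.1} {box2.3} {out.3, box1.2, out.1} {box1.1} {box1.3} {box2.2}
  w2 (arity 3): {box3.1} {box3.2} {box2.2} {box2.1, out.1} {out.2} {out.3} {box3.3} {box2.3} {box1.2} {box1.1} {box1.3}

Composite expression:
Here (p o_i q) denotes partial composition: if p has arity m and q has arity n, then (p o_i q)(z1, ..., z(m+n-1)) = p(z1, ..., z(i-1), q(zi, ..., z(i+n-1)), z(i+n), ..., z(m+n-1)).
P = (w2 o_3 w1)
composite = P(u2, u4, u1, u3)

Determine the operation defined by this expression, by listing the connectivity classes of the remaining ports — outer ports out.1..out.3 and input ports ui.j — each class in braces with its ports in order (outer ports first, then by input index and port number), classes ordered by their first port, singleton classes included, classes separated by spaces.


{out.1, u4.1} {out.2} {out.3} {u1.1} {u1.2} {u1.3} {u2.1} {u2.2} {u2.3} {u3.1} {u3.2} {u3.3} {u4.2} {u4.3}

Two ports join when wires chain via w2-identified ports.
the subtree at w1 composes to {out.1, out.3, u1.2} {out.2, u3.1} {u1.1} {u1.3} {u3.2} {u3.3} on (u1, u3); out.j = own outer ports
the subtree at w2 composes to {out.1, u4.1} {out.2} {out.3} {u1.1} {u1.2} {u1.3} {u2.1} {u2.2} {u2.3} {u3.1} {u3.2} {u3.3} {u4.2} {u4.3} on (u2, u4, u1, u3); out.j = own outer ports


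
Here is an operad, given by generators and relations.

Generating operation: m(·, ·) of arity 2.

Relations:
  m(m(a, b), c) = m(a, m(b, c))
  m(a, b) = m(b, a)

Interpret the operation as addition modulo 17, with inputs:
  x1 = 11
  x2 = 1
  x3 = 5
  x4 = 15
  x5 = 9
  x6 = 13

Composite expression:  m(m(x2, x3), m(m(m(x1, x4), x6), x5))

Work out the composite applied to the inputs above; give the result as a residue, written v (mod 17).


3 (mod 17)

m(x2, x3) = 6
m(x1, x4) = 9
m(m(x1, x4), x6) = 5
m(m(m(x1, x4), x6), x5) = 14
m(m(x2, x3), m(m(m(x1, x4), x6), x5)) = 3


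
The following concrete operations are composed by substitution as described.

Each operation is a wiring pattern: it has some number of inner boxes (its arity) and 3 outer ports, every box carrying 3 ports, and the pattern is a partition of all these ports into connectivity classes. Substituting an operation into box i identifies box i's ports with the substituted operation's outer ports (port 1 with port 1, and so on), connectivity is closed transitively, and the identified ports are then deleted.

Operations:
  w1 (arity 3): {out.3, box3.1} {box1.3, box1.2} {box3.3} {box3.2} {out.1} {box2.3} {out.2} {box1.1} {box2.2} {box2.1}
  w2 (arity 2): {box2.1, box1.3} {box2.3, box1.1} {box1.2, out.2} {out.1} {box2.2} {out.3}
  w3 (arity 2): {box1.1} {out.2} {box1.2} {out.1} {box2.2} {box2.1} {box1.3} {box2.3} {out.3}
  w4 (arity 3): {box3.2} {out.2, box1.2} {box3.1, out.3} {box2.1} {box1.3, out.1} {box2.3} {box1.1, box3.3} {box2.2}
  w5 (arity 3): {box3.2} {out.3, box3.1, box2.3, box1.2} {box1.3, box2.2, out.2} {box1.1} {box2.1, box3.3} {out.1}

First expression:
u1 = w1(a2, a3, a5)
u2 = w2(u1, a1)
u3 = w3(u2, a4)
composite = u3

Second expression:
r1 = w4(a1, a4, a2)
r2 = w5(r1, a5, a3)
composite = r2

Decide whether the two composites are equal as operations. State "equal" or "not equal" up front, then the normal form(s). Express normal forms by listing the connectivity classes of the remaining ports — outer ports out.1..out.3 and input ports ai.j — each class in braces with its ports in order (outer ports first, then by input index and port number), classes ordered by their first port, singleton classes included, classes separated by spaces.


The first composite normalizes to {out.1} {out.2} {out.3} {a1.1, a5.1} {a1.2} {a1.3} {a2.1} {a2.2, a2.3} {a3.1} {a3.2} {a3.3} {a4.1} {a4.2} {a4.3} {a5.2} {a5.3}
The second composite normalizes to {out.1} {out.2, a2.1, a5.2} {out.3, a1.2, a3.1, a5.3} {a1.1, a2.3} {a1.3} {a2.2} {a3.2} {a3.3, a5.1} {a4.1} {a4.2} {a4.3}
The normal forms differ: not equal.

not equal: they reduce to {out.1} {out.2} {out.3} {a1.1, a5.1} {a1.2} {a1.3} {a2.1} {a2.2, a2.3} {a3.1} {a3.2} {a3.3} {a4.1} {a4.2} {a4.3} {a5.2} {a5.3} and {out.1} {out.2, a2.1, a5.2} {out.3, a1.2, a3.1, a5.3} {a1.1, a2.3} {a1.3} {a2.2} {a3.2} {a3.3, a5.1} {a4.1} {a4.2} {a4.3}


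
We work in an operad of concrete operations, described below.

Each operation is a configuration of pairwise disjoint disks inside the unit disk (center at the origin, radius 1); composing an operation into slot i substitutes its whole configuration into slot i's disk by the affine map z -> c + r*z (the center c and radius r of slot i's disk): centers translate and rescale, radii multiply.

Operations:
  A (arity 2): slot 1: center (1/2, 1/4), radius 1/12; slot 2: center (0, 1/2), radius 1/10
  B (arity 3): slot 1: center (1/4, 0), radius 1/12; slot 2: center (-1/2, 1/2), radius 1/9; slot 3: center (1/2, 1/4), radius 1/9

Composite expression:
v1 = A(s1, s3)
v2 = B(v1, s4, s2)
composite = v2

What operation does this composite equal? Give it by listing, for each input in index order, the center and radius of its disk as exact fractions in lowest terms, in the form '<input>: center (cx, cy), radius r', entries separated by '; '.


s1: center (7/24, 1/48), radius 1/144; s2: center (1/2, 1/4), radius 1/9; s3: center (1/4, 1/24), radius 1/120; s4: center (-1/2, 1/2), radius 1/9

Follow each s-input down from B: c' goes to c + r*c', radius to r*r'.
s1: after 2 affine steps, its disk has center (7/24, 1/48), radius 1/144
s3: after 2 affine steps, its disk has center (1/4, 1/24), radius 1/120
s4: after 1 affine step, its disk has center (-1/2, 1/2), radius 1/9
s2: after 1 affine step, its disk has center (1/2, 1/4), radius 1/9


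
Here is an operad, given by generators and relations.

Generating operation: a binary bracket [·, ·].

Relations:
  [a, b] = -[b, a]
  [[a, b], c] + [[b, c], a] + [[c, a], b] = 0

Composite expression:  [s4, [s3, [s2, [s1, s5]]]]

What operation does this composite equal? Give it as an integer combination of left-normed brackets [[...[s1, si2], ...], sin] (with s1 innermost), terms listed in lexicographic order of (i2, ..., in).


-[[[[s1, s5], s2], s3], s4]

Skip Jacobi rewriting: expand, keep s1-initial words, read off terms.
Composite bracket: [s4, [s3, [s2, [s1, s5]]]]
The bracket unfolds into 16 signed words via [a, b] = ab - ba (2^4 = 16).
Collect the words opening with s1:
  word s1s5s2s3s4 has sign -1, contributing -[[[[s1, s5], s2], s3], s4]


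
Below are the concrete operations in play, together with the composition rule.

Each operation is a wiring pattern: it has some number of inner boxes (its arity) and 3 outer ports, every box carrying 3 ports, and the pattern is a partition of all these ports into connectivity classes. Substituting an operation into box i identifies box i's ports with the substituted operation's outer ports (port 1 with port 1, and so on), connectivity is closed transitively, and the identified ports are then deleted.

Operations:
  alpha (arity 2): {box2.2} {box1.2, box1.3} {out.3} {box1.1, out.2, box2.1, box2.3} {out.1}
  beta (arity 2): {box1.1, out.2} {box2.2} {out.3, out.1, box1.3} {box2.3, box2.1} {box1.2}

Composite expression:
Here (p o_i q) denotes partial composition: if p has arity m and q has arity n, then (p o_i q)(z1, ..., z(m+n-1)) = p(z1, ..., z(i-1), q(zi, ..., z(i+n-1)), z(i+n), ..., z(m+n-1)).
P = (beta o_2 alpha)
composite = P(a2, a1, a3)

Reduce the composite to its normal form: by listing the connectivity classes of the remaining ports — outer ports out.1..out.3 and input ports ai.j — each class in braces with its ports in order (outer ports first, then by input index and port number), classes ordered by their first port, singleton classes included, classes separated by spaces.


{out.1, out.3, a2.3} {out.2, a2.1} {a1.1, a3.1, a3.3} {a1.2, a1.3} {a2.2} {a3.2}

Two ports join when wires chain via beta-identified ports.
through alpha, on inputs (a1, a3): {out.1} {out.2, a1.1, a3.1, a3.3} {out.3} {a1.2, a1.3} {a3.2} (out.j = stage outer ports)
through beta, on inputs (a2, a1, a3): {out.1, out.3, a2.3} {out.2, a2.1} {a1.1, a3.1, a3.3} {a1.2, a1.3} {a2.2} {a3.2} (out.j = stage outer ports)


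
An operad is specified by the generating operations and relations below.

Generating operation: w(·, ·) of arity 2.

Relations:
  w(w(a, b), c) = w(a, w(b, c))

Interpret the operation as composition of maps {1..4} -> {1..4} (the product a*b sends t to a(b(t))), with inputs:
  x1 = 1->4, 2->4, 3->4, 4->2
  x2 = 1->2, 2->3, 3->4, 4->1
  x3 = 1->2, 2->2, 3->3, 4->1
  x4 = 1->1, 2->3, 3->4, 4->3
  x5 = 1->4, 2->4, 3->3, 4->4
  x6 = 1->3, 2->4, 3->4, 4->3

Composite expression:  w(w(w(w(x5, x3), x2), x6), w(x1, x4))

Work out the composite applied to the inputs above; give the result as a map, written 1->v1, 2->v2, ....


1->4, 2->4, 3->4, 4->4

w(x5, x3) = 1->4, 2->4, 3->3, 4->4
w(w(x5, x3), x2) = 1->4, 2->3, 3->4, 4->4
w(w(w(x5, x3), x2), x6) = 1->4, 2->4, 3->4, 4->4
w(x1, x4) = 1->4, 2->4, 3->2, 4->4
w(w(w(w(x5, x3), x2), x6), w(x1, x4)) = 1->4, 2->4, 3->4, 4->4


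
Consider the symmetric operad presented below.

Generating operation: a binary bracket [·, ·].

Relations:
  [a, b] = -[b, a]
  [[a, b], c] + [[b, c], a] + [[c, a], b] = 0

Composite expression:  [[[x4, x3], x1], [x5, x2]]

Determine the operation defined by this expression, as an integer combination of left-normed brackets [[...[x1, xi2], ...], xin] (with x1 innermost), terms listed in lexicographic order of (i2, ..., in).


Skip Jacobi rewriting: expand, keep x1-initial words, read off terms.
Composite bracket: [[[x4, x3], x1], [x5, x2]]
Each bracket splits as ab - ba, giving 16 signed words (2^4 = 16).
Keep just the words that open with x1:
  x1x3x4x2x5 (sign -1) contributes -[[[[x1, x3], x4], x2], x5]
  x1x3x4x5x2 (sign +1) contributes +[[[[x1, x3], x4], x5], x2]
  x1x4x3x2x5 (sign +1) contributes +[[[[x1, x4], x3], x2], x5]
  x1x4x3x5x2 (sign -1) contributes -[[[[x1, x4], x3], x5], x2]

-[[[[x1, x3], x4], x2], x5] + [[[[x1, x3], x4], x5], x2] + [[[[x1, x4], x3], x2], x5] - [[[[x1, x4], x3], x5], x2]


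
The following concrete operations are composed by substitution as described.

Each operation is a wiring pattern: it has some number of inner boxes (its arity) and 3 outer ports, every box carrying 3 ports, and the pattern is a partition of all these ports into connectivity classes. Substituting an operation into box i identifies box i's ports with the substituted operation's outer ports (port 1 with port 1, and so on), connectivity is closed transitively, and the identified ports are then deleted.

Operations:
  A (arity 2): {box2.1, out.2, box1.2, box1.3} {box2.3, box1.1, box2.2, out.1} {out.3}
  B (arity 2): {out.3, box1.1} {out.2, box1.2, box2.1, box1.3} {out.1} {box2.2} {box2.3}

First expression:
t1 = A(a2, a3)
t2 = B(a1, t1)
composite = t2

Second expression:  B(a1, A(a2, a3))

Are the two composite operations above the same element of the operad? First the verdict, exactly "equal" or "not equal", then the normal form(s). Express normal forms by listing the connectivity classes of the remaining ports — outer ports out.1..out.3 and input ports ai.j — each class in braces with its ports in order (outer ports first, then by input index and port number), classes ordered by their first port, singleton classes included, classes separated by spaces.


Reducing the first expression gives {out.1} {out.2, a1.2, a1.3, a2.1, a3.2, a3.3} {out.3, a1.1} {a2.2, a2.3, a3.1}
Reducing the second expression gives {out.1} {out.2, a1.2, a1.3, a2.1, a3.2, a3.3} {out.3, a1.1} {a2.2, a2.3, a3.1}
Identical normal forms: equal.

equal: each reduces to {out.1} {out.2, a1.2, a1.3, a2.1, a3.2, a3.3} {out.3, a1.1} {a2.2, a2.3, a3.1}


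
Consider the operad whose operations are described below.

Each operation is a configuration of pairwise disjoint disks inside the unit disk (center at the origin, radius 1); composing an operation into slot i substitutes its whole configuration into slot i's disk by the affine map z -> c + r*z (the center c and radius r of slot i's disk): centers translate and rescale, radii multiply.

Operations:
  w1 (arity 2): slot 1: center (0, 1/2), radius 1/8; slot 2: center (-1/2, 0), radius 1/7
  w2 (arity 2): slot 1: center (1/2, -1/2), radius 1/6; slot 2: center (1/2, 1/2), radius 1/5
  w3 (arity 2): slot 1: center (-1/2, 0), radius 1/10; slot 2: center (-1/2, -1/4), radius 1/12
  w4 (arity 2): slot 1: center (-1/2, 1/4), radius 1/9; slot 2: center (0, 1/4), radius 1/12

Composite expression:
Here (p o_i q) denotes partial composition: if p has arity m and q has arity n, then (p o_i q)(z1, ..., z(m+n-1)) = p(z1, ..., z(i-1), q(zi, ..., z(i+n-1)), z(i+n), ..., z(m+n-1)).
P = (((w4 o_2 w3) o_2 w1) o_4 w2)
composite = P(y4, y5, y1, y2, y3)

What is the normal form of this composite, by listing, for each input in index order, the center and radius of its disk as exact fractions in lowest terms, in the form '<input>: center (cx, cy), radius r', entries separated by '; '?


Nesting under w4 composes maps z -> c + r*z down each y-path.
for y4, the 1-step affine chain lands on center (-1/2, 1/4), radius 1/9
for y5, the 3-step affine chain lands on center (-1/24, 61/240), radius 1/960
for y1, the 3-step affine chain lands on center (-11/240, 1/4), radius 1/840
for y2, the 3-step affine chain lands on center (-11/288, 65/288), radius 1/864
for y3, the 3-step affine chain lands on center (-11/288, 67/288), radius 1/720

y1: center (-11/240, 1/4), radius 1/840; y2: center (-11/288, 65/288), radius 1/864; y3: center (-11/288, 67/288), radius 1/720; y4: center (-1/2, 1/4), radius 1/9; y5: center (-1/24, 61/240), radius 1/960


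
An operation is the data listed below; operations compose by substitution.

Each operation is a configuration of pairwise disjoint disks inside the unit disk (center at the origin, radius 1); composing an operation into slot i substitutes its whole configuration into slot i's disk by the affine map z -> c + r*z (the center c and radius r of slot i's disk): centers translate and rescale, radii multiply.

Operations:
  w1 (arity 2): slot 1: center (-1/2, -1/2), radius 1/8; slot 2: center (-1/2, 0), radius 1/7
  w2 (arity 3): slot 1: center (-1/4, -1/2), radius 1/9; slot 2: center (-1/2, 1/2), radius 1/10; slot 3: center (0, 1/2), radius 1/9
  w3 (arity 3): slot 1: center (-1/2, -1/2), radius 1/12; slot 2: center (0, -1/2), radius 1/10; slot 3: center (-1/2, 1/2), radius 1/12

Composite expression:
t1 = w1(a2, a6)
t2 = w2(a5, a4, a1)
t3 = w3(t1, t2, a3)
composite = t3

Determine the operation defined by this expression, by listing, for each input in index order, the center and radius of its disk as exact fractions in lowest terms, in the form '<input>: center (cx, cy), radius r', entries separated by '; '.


a1: center (0, -9/20), radius 1/90; a2: center (-13/24, -13/24), radius 1/96; a3: center (-1/2, 1/2), radius 1/12; a4: center (-1/20, -9/20), radius 1/100; a5: center (-1/40, -11/20), radius 1/90; a6: center (-13/24, -1/2), radius 1/84

Only the slot chain above each a matters under w3; compose those maps.
tracing a2 down its 2-map path: center (-13/24, -13/24), radius 1/96
tracing a6 down its 2-map path: center (-13/24, -1/2), radius 1/84
tracing a5 down its 2-map path: center (-1/40, -11/20), radius 1/90
tracing a4 down its 2-map path: center (-1/20, -9/20), radius 1/100
tracing a1 down its 2-map path: center (0, -9/20), radius 1/90
tracing a3 down its 1-map path: center (-1/2, 1/2), radius 1/12


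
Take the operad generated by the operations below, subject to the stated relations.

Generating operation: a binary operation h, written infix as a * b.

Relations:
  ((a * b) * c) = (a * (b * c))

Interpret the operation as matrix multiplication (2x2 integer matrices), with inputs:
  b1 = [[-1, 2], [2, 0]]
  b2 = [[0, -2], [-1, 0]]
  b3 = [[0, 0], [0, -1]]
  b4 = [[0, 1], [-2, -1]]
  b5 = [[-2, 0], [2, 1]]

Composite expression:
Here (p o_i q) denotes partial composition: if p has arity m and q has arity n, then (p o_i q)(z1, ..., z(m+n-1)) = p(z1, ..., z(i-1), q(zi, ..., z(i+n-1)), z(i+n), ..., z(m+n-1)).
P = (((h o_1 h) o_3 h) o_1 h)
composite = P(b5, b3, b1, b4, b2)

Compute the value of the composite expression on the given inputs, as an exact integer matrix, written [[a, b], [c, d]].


[[0, 0], [2, 0]]

(b5 * b3) = [[0, 0], [0, -1]]
((b5 * b3) * b1) = [[0, 0], [-2, 0]]
(b4 * b2) = [[-1, 0], [1, 4]]
(((b5 * b3) * b1) * (b4 * b2)) = [[0, 0], [2, 0]]


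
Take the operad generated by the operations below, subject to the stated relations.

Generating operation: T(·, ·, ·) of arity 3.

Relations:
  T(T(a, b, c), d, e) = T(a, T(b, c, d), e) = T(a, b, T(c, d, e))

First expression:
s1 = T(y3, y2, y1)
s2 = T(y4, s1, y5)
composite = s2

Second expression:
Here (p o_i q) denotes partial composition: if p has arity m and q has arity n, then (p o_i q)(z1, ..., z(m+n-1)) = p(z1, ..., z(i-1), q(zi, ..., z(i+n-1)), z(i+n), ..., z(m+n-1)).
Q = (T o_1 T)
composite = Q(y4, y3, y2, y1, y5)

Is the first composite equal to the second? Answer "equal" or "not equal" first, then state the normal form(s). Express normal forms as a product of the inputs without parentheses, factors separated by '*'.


equal; the common form is y4 * y3 * y2 * y1 * y5

Reducing the first expression gives y4 * y3 * y2 * y1 * y5
Reducing the second expression gives y4 * y3 * y2 * y1 * y5
The forms coincide; equal.


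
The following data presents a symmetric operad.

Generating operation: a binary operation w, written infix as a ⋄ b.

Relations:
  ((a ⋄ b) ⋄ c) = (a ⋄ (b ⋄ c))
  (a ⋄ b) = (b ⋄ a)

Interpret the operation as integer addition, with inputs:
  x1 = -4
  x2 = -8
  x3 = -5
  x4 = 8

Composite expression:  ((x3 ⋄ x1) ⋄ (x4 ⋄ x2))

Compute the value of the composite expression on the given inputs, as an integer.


-9

(x3 ⋄ x1) = -9
(x4 ⋄ x2) = 0
((x3 ⋄ x1) ⋄ (x4 ⋄ x2)) = -9


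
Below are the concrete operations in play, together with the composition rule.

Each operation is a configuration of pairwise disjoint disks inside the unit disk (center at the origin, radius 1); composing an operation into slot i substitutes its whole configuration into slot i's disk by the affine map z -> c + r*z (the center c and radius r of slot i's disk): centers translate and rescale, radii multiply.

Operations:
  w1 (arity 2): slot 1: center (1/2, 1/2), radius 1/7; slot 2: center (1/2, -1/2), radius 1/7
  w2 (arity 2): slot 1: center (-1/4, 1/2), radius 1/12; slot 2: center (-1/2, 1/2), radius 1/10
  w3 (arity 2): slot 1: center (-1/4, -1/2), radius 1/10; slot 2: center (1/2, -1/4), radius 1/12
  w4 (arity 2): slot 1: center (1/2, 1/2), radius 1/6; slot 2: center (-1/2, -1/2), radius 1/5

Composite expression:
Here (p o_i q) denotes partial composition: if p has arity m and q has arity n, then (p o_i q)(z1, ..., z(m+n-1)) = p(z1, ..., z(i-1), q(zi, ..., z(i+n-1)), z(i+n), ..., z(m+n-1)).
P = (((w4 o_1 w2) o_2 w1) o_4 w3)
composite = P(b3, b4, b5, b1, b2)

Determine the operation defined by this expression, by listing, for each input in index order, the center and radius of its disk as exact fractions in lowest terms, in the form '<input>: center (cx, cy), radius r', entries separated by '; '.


b1: center (-11/20, -3/5), radius 1/50; b2: center (-2/5, -11/20), radius 1/60; b3: center (11/24, 7/12), radius 1/72; b4: center (17/40, 71/120), radius 1/420; b5: center (17/40, 23/40), radius 1/420

Below w4, radii multiply path by path; the b-disk centers shift.
b3 passes through 2 substitutions, ending at center (11/24, 7/12), radius 1/72
b4 passes through 3 substitutions, ending at center (17/40, 71/120), radius 1/420
b5 passes through 3 substitutions, ending at center (17/40, 23/40), radius 1/420
b1 passes through 2 substitutions, ending at center (-11/20, -3/5), radius 1/50
b2 passes through 2 substitutions, ending at center (-2/5, -11/20), radius 1/60


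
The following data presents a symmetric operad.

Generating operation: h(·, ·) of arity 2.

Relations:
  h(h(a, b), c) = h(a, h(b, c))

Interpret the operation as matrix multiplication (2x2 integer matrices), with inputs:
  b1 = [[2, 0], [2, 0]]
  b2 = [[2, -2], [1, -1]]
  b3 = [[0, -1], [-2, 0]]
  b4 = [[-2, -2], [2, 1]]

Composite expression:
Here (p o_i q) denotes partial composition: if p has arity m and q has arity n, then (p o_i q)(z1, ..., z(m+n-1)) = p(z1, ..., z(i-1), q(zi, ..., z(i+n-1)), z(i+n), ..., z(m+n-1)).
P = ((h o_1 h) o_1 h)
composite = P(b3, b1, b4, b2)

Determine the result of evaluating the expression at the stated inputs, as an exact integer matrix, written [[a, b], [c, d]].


h(b3, b1) = [[-2, 0], [-4, 0]]
h(h(b3, b1), b4) = [[4, 4], [8, 8]]
h(h(h(b3, b1), b4), b2) = [[12, -12], [24, -24]]

[[12, -12], [24, -24]]


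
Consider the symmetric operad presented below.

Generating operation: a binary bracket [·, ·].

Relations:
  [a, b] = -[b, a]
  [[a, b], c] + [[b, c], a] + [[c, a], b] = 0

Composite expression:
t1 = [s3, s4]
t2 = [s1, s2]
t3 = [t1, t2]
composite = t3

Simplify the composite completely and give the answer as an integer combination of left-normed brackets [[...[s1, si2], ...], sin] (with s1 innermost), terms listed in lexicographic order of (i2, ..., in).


-[[[s1, s2], s3], s4] + [[[s1, s2], s4], s3]


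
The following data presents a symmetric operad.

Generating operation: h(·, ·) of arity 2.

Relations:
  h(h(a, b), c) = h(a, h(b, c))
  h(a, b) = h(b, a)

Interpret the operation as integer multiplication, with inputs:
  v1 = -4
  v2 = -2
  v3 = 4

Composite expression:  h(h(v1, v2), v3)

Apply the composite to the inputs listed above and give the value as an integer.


h(v1, v2) = 8
h(h(v1, v2), v3) = 32

32


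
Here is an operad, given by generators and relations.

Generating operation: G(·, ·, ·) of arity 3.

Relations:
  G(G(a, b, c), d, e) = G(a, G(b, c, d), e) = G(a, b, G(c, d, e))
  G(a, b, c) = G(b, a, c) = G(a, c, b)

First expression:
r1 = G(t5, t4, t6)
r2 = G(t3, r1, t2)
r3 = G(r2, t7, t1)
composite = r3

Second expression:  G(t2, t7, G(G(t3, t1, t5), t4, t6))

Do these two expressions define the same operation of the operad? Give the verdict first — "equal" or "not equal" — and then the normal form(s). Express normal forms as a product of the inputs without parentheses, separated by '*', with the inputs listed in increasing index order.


equal; both compose to t1 * t2 * t3 * t4 * t5 * t6 * t7

In normal form, the first expression is t1 * t2 * t3 * t4 * t5 * t6 * t7
In normal form, the second expression is t1 * t2 * t3 * t4 * t5 * t6 * t7
Both agree, so they are equal.


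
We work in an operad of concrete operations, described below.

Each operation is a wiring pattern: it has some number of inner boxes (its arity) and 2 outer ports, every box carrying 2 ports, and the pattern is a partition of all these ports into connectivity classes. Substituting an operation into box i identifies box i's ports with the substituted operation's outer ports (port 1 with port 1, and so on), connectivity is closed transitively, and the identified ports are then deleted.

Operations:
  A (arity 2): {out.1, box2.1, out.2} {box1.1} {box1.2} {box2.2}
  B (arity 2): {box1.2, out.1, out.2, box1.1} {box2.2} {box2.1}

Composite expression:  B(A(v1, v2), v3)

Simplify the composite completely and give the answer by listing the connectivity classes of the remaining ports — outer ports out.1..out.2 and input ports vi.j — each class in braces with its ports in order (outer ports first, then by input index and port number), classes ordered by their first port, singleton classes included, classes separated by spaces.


Two ports join when wires chain via B-identified ports.
composing A on (v1, v2), with out.j its own outer ports: {out.1, out.2, v2.1} {v1.1} {v1.2} {v2.2}
composing B on (v1, v2, v3), with out.j its own outer ports: {out.1, out.2, v2.1} {v1.1} {v1.2} {v2.2} {v3.1} {v3.2}

{out.1, out.2, v2.1} {v1.1} {v1.2} {v2.2} {v3.1} {v3.2}


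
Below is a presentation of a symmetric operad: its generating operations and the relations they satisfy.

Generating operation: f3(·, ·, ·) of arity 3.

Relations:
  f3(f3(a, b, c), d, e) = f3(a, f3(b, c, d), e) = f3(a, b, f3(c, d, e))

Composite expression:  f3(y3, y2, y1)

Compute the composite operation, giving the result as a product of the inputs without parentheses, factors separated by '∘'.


y3 ∘ y2 ∘ y1

The f3-tree's shape is irrelevant; the y-reading-order decides.
f3(y3, y2, y1) flattens to y3 ∘ y2 ∘ y1


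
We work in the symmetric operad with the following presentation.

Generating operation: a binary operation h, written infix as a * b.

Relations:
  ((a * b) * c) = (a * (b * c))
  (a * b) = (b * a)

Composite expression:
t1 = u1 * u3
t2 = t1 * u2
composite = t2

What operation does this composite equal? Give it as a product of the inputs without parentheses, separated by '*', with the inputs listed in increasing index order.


u1 * u2 * u3


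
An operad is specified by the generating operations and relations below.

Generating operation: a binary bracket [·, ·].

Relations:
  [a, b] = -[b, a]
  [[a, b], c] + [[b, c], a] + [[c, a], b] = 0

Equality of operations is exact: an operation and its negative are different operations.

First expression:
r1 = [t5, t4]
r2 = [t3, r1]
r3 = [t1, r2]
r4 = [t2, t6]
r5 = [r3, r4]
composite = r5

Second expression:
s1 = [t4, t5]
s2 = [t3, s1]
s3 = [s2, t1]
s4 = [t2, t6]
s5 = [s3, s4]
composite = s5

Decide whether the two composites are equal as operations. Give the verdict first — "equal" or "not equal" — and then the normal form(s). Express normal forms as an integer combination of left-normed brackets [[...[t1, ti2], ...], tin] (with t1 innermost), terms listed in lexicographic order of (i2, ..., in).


The first expression, normalized: -[[[[[t1, t3], t4], t5], t2], t6] + [[[[[t1, t3], t4], t5], t6], t2] + [[[[[t1, t3], t5], t4], t2], t6] - [[[[[t1, t3], t5], t4], t6], t2] + [[[[[t1, t4], t5], t3], t2], t6] - [[[[[t1, t4], t5], t3], t6], t2] - [[[[[t1, t5], t4], t3], t2], t6] + [[[[[t1, t5], t4], t3], t6], t2]
The second expression, normalized: -[[[[[t1, t3], t4], t5], t2], t6] + [[[[[t1, t3], t4], t5], t6], t2] + [[[[[t1, t3], t5], t4], t2], t6] - [[[[[t1, t3], t5], t4], t6], t2] + [[[[[t1, t4], t5], t3], t2], t6] - [[[[[t1, t4], t5], t3], t6], t2] - [[[[[t1, t5], t4], t3], t2], t6] + [[[[[t1, t5], t4], t3], t6], t2]
Both agree, so they are equal.

equal: each reduces to -[[[[[t1, t3], t4], t5], t2], t6] + [[[[[t1, t3], t4], t5], t6], t2] + [[[[[t1, t3], t5], t4], t2], t6] - [[[[[t1, t3], t5], t4], t6], t2] + [[[[[t1, t4], t5], t3], t2], t6] - [[[[[t1, t4], t5], t3], t6], t2] - [[[[[t1, t5], t4], t3], t2], t6] + [[[[[t1, t5], t4], t3], t6], t2]


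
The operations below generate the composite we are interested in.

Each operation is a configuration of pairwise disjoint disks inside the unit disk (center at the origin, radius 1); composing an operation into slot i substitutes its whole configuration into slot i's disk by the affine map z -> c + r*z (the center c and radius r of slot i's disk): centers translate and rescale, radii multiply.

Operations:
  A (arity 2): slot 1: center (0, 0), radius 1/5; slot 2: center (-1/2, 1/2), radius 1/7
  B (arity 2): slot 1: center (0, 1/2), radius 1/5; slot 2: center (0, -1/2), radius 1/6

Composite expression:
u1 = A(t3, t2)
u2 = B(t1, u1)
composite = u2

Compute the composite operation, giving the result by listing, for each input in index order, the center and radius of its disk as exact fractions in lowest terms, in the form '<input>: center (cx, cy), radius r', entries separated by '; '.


t1: center (0, 1/2), radius 1/5; t2: center (-1/12, -5/12), radius 1/42; t3: center (0, -1/2), radius 1/30

Each t-disk chains the slot maps above it in B; radii multiply.
input t1: applying the 1 nested substitution gives center (0, 1/2), radius 1/5
input t3: applying the 2 nested substitutions gives center (0, -1/2), radius 1/30
input t2: applying the 2 nested substitutions gives center (-1/12, -5/12), radius 1/42


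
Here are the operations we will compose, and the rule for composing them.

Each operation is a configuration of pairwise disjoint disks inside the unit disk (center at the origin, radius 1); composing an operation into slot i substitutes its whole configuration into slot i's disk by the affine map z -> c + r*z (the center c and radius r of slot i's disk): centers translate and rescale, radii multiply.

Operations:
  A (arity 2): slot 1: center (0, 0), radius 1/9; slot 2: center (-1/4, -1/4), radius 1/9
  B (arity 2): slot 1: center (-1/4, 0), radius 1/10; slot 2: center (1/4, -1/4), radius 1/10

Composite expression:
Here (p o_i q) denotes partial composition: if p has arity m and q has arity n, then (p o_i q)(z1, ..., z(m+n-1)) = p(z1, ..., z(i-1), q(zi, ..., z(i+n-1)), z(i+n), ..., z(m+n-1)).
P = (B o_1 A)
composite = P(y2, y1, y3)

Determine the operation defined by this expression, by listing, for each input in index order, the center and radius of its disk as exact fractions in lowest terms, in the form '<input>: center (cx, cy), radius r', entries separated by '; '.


y1: center (-11/40, -1/40), radius 1/90; y2: center (-1/4, 0), radius 1/90; y3: center (1/4, -1/4), radius 1/10

Nesting under B composes maps z -> c + r*z down each y-path.
y2 passes through 2 substitutions, ending at center (-1/4, 0), radius 1/90
y1 passes through 2 substitutions, ending at center (-11/40, -1/40), radius 1/90
y3 passes through 1 substitution, ending at center (1/4, -1/4), radius 1/10


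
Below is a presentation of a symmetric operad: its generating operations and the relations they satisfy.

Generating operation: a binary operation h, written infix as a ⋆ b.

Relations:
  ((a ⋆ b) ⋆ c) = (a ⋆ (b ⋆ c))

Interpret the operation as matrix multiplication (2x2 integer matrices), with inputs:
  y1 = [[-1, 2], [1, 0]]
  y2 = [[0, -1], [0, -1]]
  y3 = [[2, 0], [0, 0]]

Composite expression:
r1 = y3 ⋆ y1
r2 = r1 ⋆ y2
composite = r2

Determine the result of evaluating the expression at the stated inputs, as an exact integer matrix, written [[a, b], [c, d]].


[[0, -2], [0, 0]]

(y3 ⋆ y1) = [[-2, 4], [0, 0]]
((y3 ⋆ y1) ⋆ y2) = [[0, -2], [0, 0]]


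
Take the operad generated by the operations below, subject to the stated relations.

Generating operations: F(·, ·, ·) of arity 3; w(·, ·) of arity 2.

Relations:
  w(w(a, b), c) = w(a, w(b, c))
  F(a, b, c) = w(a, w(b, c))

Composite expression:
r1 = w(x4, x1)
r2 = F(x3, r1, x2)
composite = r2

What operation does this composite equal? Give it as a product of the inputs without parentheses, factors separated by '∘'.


x3 ∘ x4 ∘ x1 ∘ x2

The F-tree's shape is irrelevant; the x-reading-order decides.
w(x4, x1) flattens to x4 ∘ x1
F(x3, w(x4, x1), x2) flattens to x3 ∘ x4 ∘ x1 ∘ x2


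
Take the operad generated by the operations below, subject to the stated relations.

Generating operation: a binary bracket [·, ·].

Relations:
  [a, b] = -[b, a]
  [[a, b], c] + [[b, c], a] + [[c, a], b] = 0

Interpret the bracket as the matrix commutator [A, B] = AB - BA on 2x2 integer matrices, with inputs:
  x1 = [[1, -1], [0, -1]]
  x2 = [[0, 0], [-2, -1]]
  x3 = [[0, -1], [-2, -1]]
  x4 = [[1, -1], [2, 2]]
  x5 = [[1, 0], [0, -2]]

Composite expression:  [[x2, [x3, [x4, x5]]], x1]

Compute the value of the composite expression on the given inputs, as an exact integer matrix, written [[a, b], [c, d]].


[x4, x5] = [[0, 3], [6, 0]]
[x3, [x4, x5]] = [[0, 3], [-6, 0]]
[x2, [x3, [x4, x5]]] = [[6, 3], [6, -6]]
[[x2, [x3, [x4, x5]]], x1] = [[6, -18], [12, -6]]

[[6, -18], [12, -6]]


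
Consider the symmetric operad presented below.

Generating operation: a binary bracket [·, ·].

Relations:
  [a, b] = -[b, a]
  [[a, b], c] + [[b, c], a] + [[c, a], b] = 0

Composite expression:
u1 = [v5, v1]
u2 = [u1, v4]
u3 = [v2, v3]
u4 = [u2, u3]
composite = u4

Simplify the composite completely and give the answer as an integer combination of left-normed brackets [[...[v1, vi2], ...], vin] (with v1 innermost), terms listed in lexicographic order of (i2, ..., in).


-[[[[v1, v5], v4], v2], v3] + [[[[v1, v5], v4], v3], v2]


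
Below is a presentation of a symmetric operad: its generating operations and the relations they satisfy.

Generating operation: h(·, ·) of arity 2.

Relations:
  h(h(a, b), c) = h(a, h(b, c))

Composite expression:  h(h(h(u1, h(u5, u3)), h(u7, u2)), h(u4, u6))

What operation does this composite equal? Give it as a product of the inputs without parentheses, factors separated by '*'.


u1 * u5 * u3 * u7 * u2 * u4 * u6

The h-tree's shape is irrelevant; the u-reading-order decides.
h(u5, u3) linearizes to u5 * u3
h(u1, h(u5, u3)) linearizes to u1 * u5 * u3
h(u7, u2) linearizes to u7 * u2
h(h(u1, h(u5, u3)), h(u7, u2)) linearizes to u1 * u5 * u3 * u7 * u2
h(u4, u6) linearizes to u4 * u6
h(h(h(u1, h(u5, u3)), h(u7, u2)), h(u4, u6)) linearizes to u1 * u5 * u3 * u7 * u2 * u4 * u6


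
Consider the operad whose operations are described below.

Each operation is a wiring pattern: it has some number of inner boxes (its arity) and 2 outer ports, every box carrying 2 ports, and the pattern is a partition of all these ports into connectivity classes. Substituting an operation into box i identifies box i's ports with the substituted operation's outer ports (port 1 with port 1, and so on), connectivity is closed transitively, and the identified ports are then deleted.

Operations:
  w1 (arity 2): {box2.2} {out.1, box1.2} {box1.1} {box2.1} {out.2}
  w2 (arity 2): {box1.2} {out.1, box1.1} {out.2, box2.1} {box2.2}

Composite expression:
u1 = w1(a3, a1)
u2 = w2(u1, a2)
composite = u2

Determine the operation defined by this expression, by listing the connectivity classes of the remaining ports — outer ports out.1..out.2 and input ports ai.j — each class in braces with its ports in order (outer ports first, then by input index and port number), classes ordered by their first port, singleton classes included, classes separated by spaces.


{out.1, a3.2} {out.2, a2.1} {a1.1} {a1.2} {a2.2} {a3.1}


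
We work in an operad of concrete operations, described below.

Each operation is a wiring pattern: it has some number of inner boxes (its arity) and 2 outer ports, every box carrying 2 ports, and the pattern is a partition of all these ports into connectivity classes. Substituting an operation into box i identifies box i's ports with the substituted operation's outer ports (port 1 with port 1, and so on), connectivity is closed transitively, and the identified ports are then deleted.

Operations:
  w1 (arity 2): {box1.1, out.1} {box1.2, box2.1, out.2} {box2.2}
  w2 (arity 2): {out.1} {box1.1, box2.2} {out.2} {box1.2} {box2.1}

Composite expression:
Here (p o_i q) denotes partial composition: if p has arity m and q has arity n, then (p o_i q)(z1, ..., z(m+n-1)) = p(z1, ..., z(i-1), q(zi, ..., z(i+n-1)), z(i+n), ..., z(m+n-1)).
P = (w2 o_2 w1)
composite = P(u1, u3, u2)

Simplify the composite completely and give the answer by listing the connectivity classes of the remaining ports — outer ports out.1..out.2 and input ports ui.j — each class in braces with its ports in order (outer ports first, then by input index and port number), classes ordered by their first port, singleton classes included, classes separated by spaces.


{out.1} {out.2} {u1.1, u2.1, u3.2} {u1.2} {u2.2} {u3.1}

Two ports join when wires chain via w2-identified ports.
after w1, the pattern on (u3, u2) reads {out.1, u3.1} {out.2, u2.1, u3.2} {u2.2} (out.j = its outer ports)
after w2, the pattern on (u1, u3, u2) reads {out.1} {out.2} {u1.1, u2.1, u3.2} {u1.2} {u2.2} {u3.1} (out.j = its outer ports)


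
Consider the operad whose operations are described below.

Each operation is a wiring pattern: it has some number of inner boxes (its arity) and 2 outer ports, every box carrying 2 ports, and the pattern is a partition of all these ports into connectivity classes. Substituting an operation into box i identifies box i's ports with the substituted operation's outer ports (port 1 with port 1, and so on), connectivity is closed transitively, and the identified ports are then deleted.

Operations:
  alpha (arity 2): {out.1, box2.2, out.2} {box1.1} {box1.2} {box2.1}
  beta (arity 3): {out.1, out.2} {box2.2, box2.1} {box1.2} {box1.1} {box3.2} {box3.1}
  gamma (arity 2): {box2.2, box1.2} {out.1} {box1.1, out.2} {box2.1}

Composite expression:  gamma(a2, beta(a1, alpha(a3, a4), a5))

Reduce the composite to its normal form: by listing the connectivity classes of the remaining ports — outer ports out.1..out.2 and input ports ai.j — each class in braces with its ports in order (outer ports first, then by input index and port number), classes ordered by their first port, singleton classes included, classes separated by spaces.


After gluing at gamma, chains via deleted ports link the a-ports.
the subtree at alpha composes to {out.1, out.2, a4.2} {a3.1} {a3.2} {a4.1} on (a3, a4); out.j = own outer ports
the subtree at beta composes to {out.1, out.2} {a1.1} {a1.2} {a3.1} {a3.2} {a4.1} {a4.2} {a5.1} {a5.2} on (a1, a3, a4, a5); out.j = own outer ports
the subtree at gamma composes to {out.1} {out.2, a2.1} {a1.1} {a1.2} {a2.2} {a3.1} {a3.2} {a4.1} {a4.2} {a5.1} {a5.2} on (a2, a1, a3, a4, a5); out.j = own outer ports

{out.1} {out.2, a2.1} {a1.1} {a1.2} {a2.2} {a3.1} {a3.2} {a4.1} {a4.2} {a5.1} {a5.2}


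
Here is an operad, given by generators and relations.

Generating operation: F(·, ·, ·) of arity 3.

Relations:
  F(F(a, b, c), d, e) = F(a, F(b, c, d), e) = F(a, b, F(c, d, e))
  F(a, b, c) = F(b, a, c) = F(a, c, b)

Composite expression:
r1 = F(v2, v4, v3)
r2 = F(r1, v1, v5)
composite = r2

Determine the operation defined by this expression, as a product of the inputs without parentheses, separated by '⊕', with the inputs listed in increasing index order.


v1 ⊕ v2 ⊕ v3 ⊕ v4 ⊕ v5

With F associative and commutative, the v-input set is all that matters.
F(v2, v4, v3) unparenthesizes to v2 ⊕ v4 ⊕ v3
F(F(v2, v4, v3), v1, v5) unparenthesizes to v2 ⊕ v4 ⊕ v3 ⊕ v1 ⊕ v5
the factors in increasing index order: v1 ⊕ v2 ⊕ v3 ⊕ v4 ⊕ v5


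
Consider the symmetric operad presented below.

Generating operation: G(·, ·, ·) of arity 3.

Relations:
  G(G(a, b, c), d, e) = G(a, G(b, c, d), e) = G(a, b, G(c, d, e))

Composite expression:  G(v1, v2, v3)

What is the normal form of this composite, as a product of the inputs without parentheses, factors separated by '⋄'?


The G-tree's shape is irrelevant; the v-reading-order decides.
G(v1, v2, v3) linearizes to v1 ⋄ v2 ⋄ v3

v1 ⋄ v2 ⋄ v3


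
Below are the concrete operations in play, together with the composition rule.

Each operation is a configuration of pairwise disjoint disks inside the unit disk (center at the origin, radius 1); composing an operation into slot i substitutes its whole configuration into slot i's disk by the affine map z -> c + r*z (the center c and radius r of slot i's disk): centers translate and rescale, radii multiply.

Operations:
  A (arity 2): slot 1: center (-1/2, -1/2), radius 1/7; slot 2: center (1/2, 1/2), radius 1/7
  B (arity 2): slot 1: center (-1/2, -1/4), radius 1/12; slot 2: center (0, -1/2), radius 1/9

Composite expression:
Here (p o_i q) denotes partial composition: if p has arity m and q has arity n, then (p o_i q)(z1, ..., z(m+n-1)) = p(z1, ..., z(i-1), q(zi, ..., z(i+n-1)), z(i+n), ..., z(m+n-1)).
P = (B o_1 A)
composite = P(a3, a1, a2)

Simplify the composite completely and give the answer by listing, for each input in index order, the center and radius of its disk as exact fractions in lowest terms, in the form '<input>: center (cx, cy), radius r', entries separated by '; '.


a1: center (-11/24, -5/24), radius 1/84; a2: center (0, -1/2), radius 1/9; a3: center (-13/24, -7/24), radius 1/84

Only the slot chain above each a matters under B; compose those maps.
input a3: applying the 2 nested substitutions gives center (-13/24, -7/24), radius 1/84
input a1: applying the 2 nested substitutions gives center (-11/24, -5/24), radius 1/84
input a2: applying the 1 nested substitution gives center (0, -1/2), radius 1/9
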